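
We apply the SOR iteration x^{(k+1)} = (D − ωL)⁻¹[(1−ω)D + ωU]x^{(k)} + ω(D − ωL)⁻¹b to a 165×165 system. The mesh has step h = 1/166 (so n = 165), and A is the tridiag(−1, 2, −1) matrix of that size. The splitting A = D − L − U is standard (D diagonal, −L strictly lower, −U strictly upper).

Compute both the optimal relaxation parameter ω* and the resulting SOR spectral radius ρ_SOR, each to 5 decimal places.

ω* = 1.96285, ρ_SOR = 0.96285

spectrum of D⁻¹(L+U) = {cos(kπ/166) : 1≤k≤165}; ρ_J = cos(π/166) = 0.99982.
√(1 − cos²(π/166)) = sin(π/166) ≈ 0.018924.
ω* = 2/(1 + 0.018924) = 2/1.018924 = 1.96285.
At ω = 1.96285 every |λ(B_ω)| = ω−1, so ρ_SOR = 0.96285.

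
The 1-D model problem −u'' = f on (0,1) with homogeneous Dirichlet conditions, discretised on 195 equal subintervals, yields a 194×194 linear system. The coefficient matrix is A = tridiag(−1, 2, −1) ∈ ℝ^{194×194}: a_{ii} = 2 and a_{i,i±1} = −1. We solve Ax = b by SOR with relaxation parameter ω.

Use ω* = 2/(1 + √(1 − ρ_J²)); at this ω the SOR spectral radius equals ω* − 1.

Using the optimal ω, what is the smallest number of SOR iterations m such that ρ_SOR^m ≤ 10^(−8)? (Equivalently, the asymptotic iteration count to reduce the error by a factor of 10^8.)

m = 572

With n=194, ρ(Jacobi) = cos(π/195) = 0.9998702.
1 − cos²(π/195) = sin²(π/195) ⇒ √(1−ρ_J²) = sin(π/195) = 0.0161100.
Then 2/(1+√(1−ρ_J²)) = 2/(1+0.0161100); ω* = 2/1.0161100 = 1.9682908.
[ρ_SOR] ω* − 1 = 0.9682908.
For 8 digits: m = 8·ln10 / (−ln 0.9682908) = 18.4207/0.0322228 = 571.667; round up → m = 572.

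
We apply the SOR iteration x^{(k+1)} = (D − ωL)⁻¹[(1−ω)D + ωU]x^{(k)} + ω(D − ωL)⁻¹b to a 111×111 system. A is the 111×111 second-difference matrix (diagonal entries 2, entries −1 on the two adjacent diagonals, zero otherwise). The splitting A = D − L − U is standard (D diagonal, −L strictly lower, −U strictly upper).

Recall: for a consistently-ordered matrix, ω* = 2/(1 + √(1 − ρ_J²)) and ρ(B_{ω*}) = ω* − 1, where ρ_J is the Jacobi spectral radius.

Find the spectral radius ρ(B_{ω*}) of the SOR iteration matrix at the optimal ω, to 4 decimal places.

ρ_SOR = 0.9454

spectrum of D⁻¹(L+U) = {cos(kπ/112) : 1≤k≤111}; ρ_J = cos(π/112) = 0.9996.
1 − cos²(π/112) = sin²(π/112) ⇒ √(1−ρ_J²) = sin(π/112) = 0.02805.
[ω*] 2 ÷ (1 + 0.02805) = 2 ÷ 1.02805 = 1.9454.
ρ(B_{ω*}) = ω*−1 = 0.9454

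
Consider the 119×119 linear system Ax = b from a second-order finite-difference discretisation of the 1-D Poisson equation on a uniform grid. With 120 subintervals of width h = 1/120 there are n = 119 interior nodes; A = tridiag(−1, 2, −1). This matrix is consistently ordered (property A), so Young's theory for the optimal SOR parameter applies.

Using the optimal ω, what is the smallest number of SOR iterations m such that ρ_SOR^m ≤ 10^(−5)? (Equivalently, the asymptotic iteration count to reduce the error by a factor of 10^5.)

m = 220

spectrum of D⁻¹(L+U) = {cos(kπ/120) : 1≤k≤119}; ρ_J = cos(π/120) = 0.9996573.
√(1−ρ_J²) simplifies to sin(π/120) = 0.0261769.
Young: ω* = 2/(1+√(1−ρ_J²)) = 2/(1+0.0261769) = 2/1.0261769 = 1.9489817.
[ρ_SOR] ω* − 1 = 0.9489817.
ρ_SOR^m ≤ 10^(−5) ⇔ m ≥ 5·ln10/(−ln 0.9489817) = 11.5129/0.0523658 = 219.855; m = ⌈219.855⌉ = 220.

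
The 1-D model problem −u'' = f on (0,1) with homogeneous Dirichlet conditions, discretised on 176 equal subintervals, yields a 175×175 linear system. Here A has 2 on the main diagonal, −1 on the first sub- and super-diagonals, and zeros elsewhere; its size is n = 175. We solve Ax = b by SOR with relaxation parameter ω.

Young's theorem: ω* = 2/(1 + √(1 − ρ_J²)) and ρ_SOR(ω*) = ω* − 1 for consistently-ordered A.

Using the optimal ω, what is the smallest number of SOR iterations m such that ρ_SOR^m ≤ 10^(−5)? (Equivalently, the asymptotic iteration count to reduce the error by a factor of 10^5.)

m = 323

½·tridiag(1,0,1) at n=175: λ_k = cos(kπ/176); max |λ| at k=1 ⇒ ρ_J = cos(π/176) ≈ 0.9998407.
root = sin(π/176) = 0.0178490  (since 1−cos² = sin²).
ω* = 2 / (1 + 0.0178490) = 2 / 1.0178490 ≈ 1.9649280.
[ρ_SOR] ω* − 1 = 0.9649280.
For 5 digits: m = 5·ln10 / (−ln 0.9649280) = 11.5129/0.0357018 = 322.474; round up → m = 323.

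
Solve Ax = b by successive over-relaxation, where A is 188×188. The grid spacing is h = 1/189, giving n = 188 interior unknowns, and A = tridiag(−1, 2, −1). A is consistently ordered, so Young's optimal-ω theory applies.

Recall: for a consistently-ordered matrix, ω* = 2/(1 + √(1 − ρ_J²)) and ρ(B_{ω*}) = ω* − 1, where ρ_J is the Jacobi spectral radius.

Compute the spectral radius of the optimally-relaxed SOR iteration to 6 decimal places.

n=188: λ(B_J) = 1 − λ(A)/2 = cos(kπ/189); k=1 gives ρ_J = 0.999862.
root = sin(π/189) = 0.0166214  (since 1−cos² = sin²).
ω* = 2/(1 + 0.0166214) = 2/1.0166214 = 1.967301.
At ω = 1.967301 every |λ(B_ω)| = ω−1, so ρ_SOR = 0.967301.

ρ_SOR = 0.967301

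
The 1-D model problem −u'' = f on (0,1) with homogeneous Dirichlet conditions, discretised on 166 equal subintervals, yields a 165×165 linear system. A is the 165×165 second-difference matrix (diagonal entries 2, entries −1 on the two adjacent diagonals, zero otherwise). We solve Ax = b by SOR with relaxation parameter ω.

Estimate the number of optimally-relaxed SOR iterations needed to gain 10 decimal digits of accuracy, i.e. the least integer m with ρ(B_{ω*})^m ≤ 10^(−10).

m = 609

B_J for the 165×165 system has eigenvalues cos(kπ/166); ρ_J = cos(π/166) = 0.9998209.
√(1−ρ_J²) simplifies to sin(π/166) = 0.0189241.
ω* = 2/(1 + 0.0189241) = 2/1.0189241 = 1.9628547.
At ω = 1.9628547 every |λ(B_ω)| = ω−1, so ρ_SOR = 0.9628547.
ρ_SOR^m ≤ 10^(−10) ⇔ m ≥ 10·ln10/(−ln 0.9628547) = 23.0259/0.0378528 = 608.301; m = ⌈608.301⌉ = 609.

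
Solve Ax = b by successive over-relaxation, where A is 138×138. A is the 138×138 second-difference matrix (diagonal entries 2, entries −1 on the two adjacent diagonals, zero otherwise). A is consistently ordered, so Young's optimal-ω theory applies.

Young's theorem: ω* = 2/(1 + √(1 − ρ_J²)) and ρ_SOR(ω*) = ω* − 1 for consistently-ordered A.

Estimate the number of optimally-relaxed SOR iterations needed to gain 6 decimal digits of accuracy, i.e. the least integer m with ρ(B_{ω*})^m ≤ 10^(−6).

m = 306

[ρ_J] n=138: ρ(B_J) = cos(π/(n+1)) = cos(π/139) = 0.9997446.
√(1 − cos²(π/139)) = sin(π/139) ≈ 0.0225995.
So ω* = 2/1.0225995 = 1.9557999 (Young).
ρ(B_{ω*}) = ω*−1 = 0.9557999
ρ_SOR^m ≤ 10^(−6) ⇔ m ≥ 6·ln10/(−ln 0.9557999) = 13.8155/0.0452067 = 305.607; m = ⌈305.607⌉ = 306.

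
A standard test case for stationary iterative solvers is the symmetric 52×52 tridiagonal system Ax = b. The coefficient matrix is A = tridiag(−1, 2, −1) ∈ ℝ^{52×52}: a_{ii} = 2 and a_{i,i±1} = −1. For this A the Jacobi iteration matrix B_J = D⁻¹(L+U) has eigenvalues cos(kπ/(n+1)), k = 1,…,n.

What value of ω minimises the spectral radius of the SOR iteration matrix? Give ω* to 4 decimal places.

ω* = 1.8881

ρ_J = max_k |cos(kπ/53)| = cos(π/53) = 0.9982
root = sin(π/53) = 0.05924  (since 1−cos² = sin²).
ω* = 2 / (1 + 0.05924) = 2 / 1.05924 ≈ 1.8881.
[ρ_SOR] ω* − 1 = 0.8881.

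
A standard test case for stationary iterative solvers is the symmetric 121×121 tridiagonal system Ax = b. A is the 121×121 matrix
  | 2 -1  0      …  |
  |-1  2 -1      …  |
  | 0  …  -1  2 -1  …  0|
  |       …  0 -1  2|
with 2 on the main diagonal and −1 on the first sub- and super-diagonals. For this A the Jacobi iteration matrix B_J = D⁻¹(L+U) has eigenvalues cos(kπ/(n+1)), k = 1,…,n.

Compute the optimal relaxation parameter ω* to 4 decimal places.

n=121: λ(B_J) = 1 − λ(A)/2 = cos(kπ/122); k=1 gives ρ_J = 0.9997.
√(1 − cos²(π/122)) = sin(π/122) ≈ 0.02575.
ω* = 2 / (1 + 0.02575) = 2 / 1.02575 ≈ 1.9498.
ρ(B_{ω*}) = ω*−1 = 0.9498

ω* = 1.9498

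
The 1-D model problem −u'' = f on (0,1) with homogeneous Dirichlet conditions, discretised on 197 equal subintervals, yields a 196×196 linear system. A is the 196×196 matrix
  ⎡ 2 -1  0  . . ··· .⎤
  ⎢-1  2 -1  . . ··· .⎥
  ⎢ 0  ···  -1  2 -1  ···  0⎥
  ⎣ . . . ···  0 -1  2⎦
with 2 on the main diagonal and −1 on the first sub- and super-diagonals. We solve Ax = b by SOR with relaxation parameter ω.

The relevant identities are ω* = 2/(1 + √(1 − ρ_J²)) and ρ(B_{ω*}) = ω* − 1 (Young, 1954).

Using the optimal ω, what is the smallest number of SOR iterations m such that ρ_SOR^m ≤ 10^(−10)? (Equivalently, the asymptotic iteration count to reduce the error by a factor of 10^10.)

m = 722

With n=196, ρ(Jacobi) = cos(π/197) = 0.9998728.
√(1−ρ_J²) = |sin(π/197)| = 0.0159465
Then 2/(1+√(1−ρ_J²)) = 2/(1+0.0159465); ω* = 2/1.0159465 = 1.9686076.
Hence ρ(B_{ω*}) = 1.9686076 − 1 = 0.9686076.
m ≥ 10·ln10 / (−ln 0.9686076) = 721.912; smallest integer m = 722.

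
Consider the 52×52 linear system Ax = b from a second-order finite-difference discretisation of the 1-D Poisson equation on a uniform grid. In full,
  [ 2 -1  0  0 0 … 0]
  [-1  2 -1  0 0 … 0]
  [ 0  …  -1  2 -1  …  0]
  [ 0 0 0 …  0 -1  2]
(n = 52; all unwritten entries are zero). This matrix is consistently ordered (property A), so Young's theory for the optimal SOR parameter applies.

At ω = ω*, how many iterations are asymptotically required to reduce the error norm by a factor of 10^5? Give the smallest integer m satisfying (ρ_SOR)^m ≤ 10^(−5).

½·tridiag(1,0,1) at n=52: λ_k = cos(kπ/53); max |λ| at k=1 ⇒ ρ_J = cos(π/53) ≈ 0.9982437.
√(1−ρ_J²) = |sin(π/53)| = 0.0592406
ω* = 2/(1+0.0592406) = 1.8881451
and ρ(B_{ω*}) = 1.8881451 − 1 = 0.8881451.
ρ_SOR^m ≤ 10^(−5) ⇔ m ≥ 5·ln10/(−ln 0.8881451) = 11.5129/0.11862 = 97.057; m = ⌈97.057⌉ = 98.

m = 98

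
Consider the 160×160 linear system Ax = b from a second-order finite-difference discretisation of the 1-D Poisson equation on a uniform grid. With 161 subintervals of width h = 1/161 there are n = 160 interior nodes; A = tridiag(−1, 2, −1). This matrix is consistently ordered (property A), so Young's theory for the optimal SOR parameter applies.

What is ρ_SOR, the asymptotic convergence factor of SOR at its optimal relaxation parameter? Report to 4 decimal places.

B_J for the 160×160 system has eigenvalues cos(kπ/161); ρ_J = cos(π/161) = 0.9998.
√(1−ρ_J²) simplifies to sin(π/161) = 0.01951.
ω* = 2/(1 + 0.01951) = 2/1.01951 = 1.9617.
ρ_SOR = ω* − 1 = 1.9617 − 1 = 0.9617.

ρ_SOR = 0.9617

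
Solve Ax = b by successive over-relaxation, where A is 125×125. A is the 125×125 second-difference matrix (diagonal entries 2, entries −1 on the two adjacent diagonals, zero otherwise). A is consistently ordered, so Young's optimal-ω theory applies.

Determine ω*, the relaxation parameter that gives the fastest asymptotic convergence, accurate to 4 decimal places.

ω* = 1.9514

[ρ_J] n=125: ρ(B_J) = cos(π/(n+1)) = cos(π/126) = 0.9997.
root = sin(π/126) = 0.02493  (since 1−cos² = sin²).
Young: ω* = 2/(1+√(1−ρ_J²)) = 2/(1+0.02493) = 2/1.02493 = 1.9514.
[ρ_SOR] ω* − 1 = 0.9514.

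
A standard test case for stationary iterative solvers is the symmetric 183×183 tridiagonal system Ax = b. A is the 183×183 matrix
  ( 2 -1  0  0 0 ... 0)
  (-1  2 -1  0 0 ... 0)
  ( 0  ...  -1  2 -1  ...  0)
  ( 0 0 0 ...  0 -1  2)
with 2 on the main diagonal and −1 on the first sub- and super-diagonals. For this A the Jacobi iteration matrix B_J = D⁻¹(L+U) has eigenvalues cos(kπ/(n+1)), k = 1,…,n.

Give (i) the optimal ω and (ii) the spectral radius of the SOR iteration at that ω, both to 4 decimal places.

ω* = 1.9664, ρ_SOR = 0.9664

With n=183, ρ(Jacobi) = cos(π/184) = 0.9999.
√(1 − cos²(π/184)) = sin(π/184) ≈ 0.01707.
ω* = 2/(1 + 0.01707) = 2/1.01707 = 1.9664.
[ρ_SOR] ω* − 1 = 0.9664.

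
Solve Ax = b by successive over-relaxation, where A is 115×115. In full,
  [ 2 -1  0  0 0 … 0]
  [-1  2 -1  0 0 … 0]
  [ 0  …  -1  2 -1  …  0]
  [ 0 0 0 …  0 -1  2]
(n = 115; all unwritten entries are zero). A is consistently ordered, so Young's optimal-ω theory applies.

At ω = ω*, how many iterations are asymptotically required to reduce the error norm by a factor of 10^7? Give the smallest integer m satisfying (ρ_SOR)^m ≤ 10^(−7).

m = 298

With n=115, ρ(Jacobi) = cos(π/116) = 0.9996333.
√(1−ρ_J²) = |sin(π/116)| = 0.0270794
Then 2/(1+√(1−ρ_J²)) = 2/(1+0.0270794); ω* = 2/1.0270794 = 1.9472691.
ρ_SOR = ω* − 1 = 1.9472691 − 1 = 0.9472691.
7·ln10 = 16.1181; −ln(0.9472691) = 0.0541721; m = ⌈16.1181/0.0541721⌉ = ⌈297.535⌉ = 298.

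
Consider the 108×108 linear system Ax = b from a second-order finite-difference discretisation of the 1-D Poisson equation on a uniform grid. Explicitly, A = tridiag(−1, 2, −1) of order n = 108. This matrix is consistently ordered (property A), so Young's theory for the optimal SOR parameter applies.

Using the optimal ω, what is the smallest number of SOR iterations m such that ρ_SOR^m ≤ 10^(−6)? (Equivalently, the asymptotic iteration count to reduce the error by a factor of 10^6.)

[ρ_J] n=108: ρ(B_J) = cos(π/(n+1)) = cos(π/109) = 0.9995847.
√(1−ρ_J²) simplifies to sin(π/109) = 0.0288180.
[ω*] 2 ÷ (1 + 0.0288180) = 2 ÷ 1.0288180 = 1.9439784.
At ω = 1.9439784 every |λ(B_ω)| = ω−1, so ρ_SOR = 0.9439784.
6·ln10 = 13.8155; −ln(0.9439784) = 0.057652; m = ⌈13.8155/0.057652⌉ = ⌈239.636⌉ = 240.

m = 240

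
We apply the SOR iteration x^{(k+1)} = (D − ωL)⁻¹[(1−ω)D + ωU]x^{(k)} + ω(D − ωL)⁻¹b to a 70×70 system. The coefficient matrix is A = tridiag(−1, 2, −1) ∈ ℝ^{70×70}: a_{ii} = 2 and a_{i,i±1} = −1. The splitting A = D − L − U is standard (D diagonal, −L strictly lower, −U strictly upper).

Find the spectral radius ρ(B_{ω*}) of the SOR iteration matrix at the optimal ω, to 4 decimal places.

ρ_SOR = 0.9153

With n=70, ρ(Jacobi) = cos(π/71) = 0.9990.
√(1−ρ_J²) = |sin(π/71)| = 0.04423
Then 2/(1+√(1−ρ_J²)) = 2/(1+0.04423); ω* = 2/1.04423 = 1.9153.
and ρ(B_{ω*}) = 1.9153 − 1 = 0.9153.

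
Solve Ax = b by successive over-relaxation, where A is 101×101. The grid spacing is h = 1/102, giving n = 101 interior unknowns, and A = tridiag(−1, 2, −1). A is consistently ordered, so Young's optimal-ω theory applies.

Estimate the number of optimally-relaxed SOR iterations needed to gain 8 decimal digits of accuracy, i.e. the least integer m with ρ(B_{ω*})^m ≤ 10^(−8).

½·tridiag(1,0,1) at n=101: λ_k = cos(kπ/102); max |λ| at k=1 ⇒ ρ_J = cos(π/102) ≈ 0.9995257.
root = sin(π/102) = 0.0307951  (since 1−cos² = sin²).
Then 2/(1+√(1−ρ_J²)) = 2/(1+0.0307951); ω* = 2/1.0307951 = 1.9402498.
At ω = 1.9402498 every |λ(B_ω)| = ω−1, so ρ_SOR = 0.9402498.
m ≥ 8·ln10 / (−ln 0.9402498) = 298.990; smallest integer m = 299.

m = 299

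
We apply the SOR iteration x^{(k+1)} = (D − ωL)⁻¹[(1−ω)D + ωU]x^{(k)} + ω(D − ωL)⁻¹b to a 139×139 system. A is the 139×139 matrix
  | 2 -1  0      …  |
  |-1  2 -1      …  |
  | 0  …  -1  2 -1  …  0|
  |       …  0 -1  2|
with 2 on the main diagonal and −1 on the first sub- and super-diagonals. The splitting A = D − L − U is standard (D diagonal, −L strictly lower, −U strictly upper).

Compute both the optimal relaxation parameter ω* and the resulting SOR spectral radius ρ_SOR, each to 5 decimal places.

ω* = 1.95611, ρ_SOR = 0.95611

spectrum of D⁻¹(L+U) = {cos(kπ/140) : 1≤k≤139}; ρ_J = cos(π/140) = 0.99975.
1 − cos²(π/140) = sin²(π/140) ⇒ √(1−ρ_J²) = sin(π/140) = 0.022438.
Then 2/(1+√(1−ρ_J²)) = 2/(1+0.022438); ω* = 2/1.022438 = 1.95611.
At ω = 1.95611 every |λ(B_ω)| = ω−1, so ρ_SOR = 0.95611.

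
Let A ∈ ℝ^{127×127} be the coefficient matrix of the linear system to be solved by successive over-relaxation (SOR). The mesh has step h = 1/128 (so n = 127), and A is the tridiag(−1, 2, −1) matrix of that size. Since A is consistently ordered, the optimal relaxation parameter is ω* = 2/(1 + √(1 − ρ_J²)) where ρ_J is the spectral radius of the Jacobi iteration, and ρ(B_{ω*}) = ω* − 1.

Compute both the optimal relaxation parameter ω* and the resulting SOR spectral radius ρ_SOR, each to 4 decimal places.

ω* = 1.9521, ρ_SOR = 0.9521

½·tridiag(1,0,1) at n=127: λ_k = cos(kπ/128); max |λ| at k=1 ⇒ ρ_J = cos(π/128) ≈ 0.9997.
root = sin(π/128) = 0.02454  (since 1−cos² = sin²).
ω* = 2/(1+0.02454) = 1.9521
ρ_SOR = ω* − 1 = 1.9521 − 1 = 0.9521.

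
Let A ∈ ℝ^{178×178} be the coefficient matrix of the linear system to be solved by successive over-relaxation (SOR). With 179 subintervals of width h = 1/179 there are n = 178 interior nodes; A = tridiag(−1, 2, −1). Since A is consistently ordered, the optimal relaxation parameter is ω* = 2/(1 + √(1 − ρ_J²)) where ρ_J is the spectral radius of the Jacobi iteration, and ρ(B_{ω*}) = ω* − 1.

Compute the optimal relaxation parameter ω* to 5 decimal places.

[ρ_J] n=178: ρ(B_J) = cos(π/(n+1)) = cos(π/179) = 0.99985.
√(1 − cos²(π/179)) = sin(π/179) ≈ 0.017550.
ω* = 2/(1+0.017550) = 1.96551
ρ_SOR = ω* − 1 = 1.96551 − 1 = 0.96551.

ω* = 1.96551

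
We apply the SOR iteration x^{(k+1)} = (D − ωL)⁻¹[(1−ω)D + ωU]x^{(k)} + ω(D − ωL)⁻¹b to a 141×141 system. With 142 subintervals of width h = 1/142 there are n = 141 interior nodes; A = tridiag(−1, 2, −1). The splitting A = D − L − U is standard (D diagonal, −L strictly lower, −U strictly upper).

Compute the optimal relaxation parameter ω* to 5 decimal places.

B_J for the 141×141 system has eigenvalues cos(kπ/142); ρ_J = cos(π/142) = 0.99976.
√(1 − cos²(π/142)) = sin(π/142) ≈ 0.022122.
So ω* = 2/1.022122 = 1.95671 (Young).
At ω = 1.95671 every |λ(B_ω)| = ω−1, so ρ_SOR = 0.95671.

ω* = 1.95671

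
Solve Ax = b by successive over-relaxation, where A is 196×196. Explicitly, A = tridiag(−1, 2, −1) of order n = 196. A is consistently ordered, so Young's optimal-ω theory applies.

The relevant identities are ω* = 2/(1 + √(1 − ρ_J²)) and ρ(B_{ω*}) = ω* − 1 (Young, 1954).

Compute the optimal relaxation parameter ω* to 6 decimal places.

spectrum of D⁻¹(L+U) = {cos(kπ/197) : 1≤k≤196}; ρ_J = cos(π/197) = 0.999873.
√(1−ρ_J²) simplifies to sin(π/197) = 0.0159465.
[ω*] 2 ÷ (1 + 0.0159465) = 2 ÷ 1.0159465 = 1.968608.
and ρ(B_{ω*}) = 1.968608 − 1 = 0.968608.

ω* = 1.968608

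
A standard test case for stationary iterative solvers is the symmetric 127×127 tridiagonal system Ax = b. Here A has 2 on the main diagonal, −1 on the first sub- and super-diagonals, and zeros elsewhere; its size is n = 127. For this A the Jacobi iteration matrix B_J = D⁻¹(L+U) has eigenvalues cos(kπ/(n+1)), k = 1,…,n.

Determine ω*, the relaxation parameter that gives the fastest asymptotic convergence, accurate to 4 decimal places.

ω* = 1.9521

B_J for the 127×127 system has eigenvalues cos(kπ/128); ρ_J = cos(π/128) = 0.9997.
√(1−ρ_J²) simplifies to sin(π/128) = 0.02454.
ω* = 2 / (1 + 0.02454) = 2 / 1.02454 ≈ 1.9521.
[ρ_SOR] ω* − 1 = 0.9521.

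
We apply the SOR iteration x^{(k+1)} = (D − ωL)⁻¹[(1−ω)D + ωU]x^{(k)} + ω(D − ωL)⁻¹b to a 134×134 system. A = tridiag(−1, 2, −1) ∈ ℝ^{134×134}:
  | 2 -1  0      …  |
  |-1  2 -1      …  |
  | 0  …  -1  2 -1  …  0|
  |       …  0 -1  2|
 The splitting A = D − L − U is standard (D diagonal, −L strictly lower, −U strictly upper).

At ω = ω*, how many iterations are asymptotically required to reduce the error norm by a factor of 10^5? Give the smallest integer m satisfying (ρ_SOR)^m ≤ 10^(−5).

m = 248

ρ_J = max_k |cos(kπ/135)| = cos(π/135) = 0.9997292
1 − cos²(π/135) = sin²(π/135) ⇒ √(1−ρ_J²) = sin(π/135) = 0.0232690.
ω* = 2 / (1 + 0.0232690) = 2 / 1.0232690 ≈ 1.9545203.
ρ(B_{ω*}) = ω*−1 = 0.9545203
m ≥ 5·ln10 / (−ln 0.9545203) = 247.342; smallest integer m = 248.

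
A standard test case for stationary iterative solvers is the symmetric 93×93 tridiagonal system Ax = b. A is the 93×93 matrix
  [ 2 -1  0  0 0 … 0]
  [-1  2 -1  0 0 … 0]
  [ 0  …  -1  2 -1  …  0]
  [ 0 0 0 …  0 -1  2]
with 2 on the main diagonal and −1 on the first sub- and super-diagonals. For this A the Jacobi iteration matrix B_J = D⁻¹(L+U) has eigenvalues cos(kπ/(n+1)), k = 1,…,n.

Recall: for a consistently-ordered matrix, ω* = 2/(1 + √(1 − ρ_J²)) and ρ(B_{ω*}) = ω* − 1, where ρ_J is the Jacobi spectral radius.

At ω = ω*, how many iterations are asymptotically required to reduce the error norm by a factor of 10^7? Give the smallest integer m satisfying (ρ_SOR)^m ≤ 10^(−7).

n=93: λ(B_J) = 1 − λ(A)/2 = cos(kπ/94); k=1 gives ρ_J = 0.9994416.
√(1−ρ_J²) = |sin(π/94)| = 0.0334150
[ω*] 2 ÷ (1 + 0.0334150) = 2 ÷ 1.0334150 = 1.9353309.
At ω = 1.9353309 every |λ(B_ω)| = ω−1, so ρ_SOR = 0.9353309.
m ≥ 7·ln10 / (−ln 0.9353309) = 241.091; smallest integer m = 242.

m = 242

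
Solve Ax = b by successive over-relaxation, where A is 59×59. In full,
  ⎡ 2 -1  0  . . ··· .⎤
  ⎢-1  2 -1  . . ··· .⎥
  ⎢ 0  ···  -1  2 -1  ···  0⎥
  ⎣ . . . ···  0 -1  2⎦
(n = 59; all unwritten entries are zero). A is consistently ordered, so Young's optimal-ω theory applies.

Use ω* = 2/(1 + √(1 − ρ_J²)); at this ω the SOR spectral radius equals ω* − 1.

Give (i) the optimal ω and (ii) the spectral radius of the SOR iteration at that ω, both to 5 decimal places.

ω* = 1.90053, ρ_SOR = 0.90053

[ρ_J] n=59: ρ(B_J) = cos(π/(n+1)) = cos(π/60) = 0.99863.
root = sin(π/60) = 0.052336  (since 1−cos² = sin²).
So ω* = 2/1.052336 = 1.90053 (Young).
Hence ρ(B_{ω*}) = 1.90053 − 1 = 0.90053.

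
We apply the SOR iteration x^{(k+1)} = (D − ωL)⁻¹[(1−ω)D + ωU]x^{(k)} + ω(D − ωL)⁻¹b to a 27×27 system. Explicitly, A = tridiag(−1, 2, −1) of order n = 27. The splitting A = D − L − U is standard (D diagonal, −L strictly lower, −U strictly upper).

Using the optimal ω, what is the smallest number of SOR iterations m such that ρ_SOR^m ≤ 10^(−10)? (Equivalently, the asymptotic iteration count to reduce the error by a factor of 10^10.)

m = 103

n=27: λ(B_J) = 1 − λ(A)/2 = cos(kπ/28); k=1 gives ρ_J = 0.9937122.
root = sin(π/28) = 0.1119645  (since 1−cos² = sin²).
[ω*] 2 ÷ (1 + 0.1119645) = 2 ÷ 1.1119645 = 1.7986186.
ρ_SOR = ω* − 1 ≈ 0.7986186.
Need (0.7986186)^m ≤ 10^(−10): m ≥ 10·ln10/|ln 0.7986186| = 23.0259/0.224872 = 102.396 ⇒ m = 103.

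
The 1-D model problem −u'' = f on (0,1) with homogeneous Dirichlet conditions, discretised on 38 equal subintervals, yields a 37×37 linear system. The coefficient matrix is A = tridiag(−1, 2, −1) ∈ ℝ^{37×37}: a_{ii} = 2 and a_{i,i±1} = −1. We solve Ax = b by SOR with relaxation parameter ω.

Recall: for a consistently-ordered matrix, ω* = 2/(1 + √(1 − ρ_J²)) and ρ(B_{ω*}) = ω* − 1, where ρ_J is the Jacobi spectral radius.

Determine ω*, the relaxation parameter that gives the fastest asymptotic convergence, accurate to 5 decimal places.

[ρ_J] n=37: ρ(B_J) = cos(π/(n+1)) = cos(π/38) = 0.99658.
√(1−ρ_J²) simplifies to sin(π/38) = 0.082579.
[ω*] 2 ÷ (1 + 0.082579) = 2 ÷ 1.082579 = 1.84744.
ρ(B_{ω*}) = ω*−1 = 0.84744

ω* = 1.84744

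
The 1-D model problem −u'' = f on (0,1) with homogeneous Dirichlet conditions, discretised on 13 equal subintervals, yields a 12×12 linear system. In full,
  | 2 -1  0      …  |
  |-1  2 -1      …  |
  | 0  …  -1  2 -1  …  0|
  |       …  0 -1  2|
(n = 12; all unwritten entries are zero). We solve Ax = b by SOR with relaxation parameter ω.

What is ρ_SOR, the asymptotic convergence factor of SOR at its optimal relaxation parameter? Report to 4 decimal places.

ρ_SOR = 0.6138

n=12: λ(B_J) = 1 − λ(A)/2 = cos(kπ/13); k=1 gives ρ_J = 0.9709.
√(1−ρ_J²) simplifies to sin(π/13) = 0.23932.
ω* = 2/(1 + 0.23932) = 2/1.23932 = 1.6138.
ρ_SOR = ω* − 1 = 1.6138 − 1 = 0.6138.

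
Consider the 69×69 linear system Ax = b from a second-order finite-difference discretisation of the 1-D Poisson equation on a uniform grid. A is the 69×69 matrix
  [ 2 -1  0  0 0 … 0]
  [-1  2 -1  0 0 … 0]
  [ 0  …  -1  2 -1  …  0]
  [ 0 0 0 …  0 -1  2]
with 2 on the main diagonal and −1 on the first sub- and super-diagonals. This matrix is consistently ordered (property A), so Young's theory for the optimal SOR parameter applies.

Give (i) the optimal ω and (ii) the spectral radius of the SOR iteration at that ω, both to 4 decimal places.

ω* = 1.9141, ρ_SOR = 0.9141

n=69: λ(B_J) = 1 − λ(A)/2 = cos(kπ/70); k=1 gives ρ_J = 0.9990.
√(1−ρ_J²) = |sin(π/70)| = 0.04486
Then 2/(1+√(1−ρ_J²)) = 2/(1+0.04486); ω* = 2/1.04486 = 1.9141.
[ρ_SOR] ω* − 1 = 0.9141.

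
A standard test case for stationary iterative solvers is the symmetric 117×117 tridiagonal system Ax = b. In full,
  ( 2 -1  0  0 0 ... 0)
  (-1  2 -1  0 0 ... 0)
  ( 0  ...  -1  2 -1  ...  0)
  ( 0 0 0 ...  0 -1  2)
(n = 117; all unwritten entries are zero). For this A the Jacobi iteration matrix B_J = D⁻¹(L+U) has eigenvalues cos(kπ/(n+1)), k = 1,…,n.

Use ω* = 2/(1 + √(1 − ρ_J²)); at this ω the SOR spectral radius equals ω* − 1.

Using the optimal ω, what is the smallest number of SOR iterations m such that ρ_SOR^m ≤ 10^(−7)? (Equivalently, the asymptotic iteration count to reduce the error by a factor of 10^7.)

B_J for the 117×117 system has eigenvalues cos(kπ/118); ρ_J = cos(π/118) = 0.9996456.
√(1−ρ_J²) simplifies to sin(π/118) = 0.0266205.
ω* = 2/(1 + 0.0266205) = 2/1.0266205 = 1.9481396.
ρ(B_{ω*}) = ω*−1 = 0.9481396
Need (0.9481396)^m ≤ 10^(−7): m ≥ 7·ln10/|ln 0.9481396| = 16.1181/0.0532535 = 302.667 ⇒ m = 303.

m = 303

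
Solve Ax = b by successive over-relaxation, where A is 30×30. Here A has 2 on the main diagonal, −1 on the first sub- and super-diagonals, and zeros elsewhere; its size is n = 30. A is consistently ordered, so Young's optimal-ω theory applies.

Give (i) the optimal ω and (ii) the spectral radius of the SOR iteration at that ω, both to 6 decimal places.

ω* = 1.816253, ρ_SOR = 0.816253

spectrum of D⁻¹(L+U) = {cos(kπ/31) : 1≤k≤30}; ρ_J = cos(π/31) = 0.994869.
root = sin(π/31) = 0.1011683  (since 1−cos² = sin²).
ω* = 2/(1+0.1011683) = 1.816253
ρ(B_{ω*}) = ω*−1 = 0.816253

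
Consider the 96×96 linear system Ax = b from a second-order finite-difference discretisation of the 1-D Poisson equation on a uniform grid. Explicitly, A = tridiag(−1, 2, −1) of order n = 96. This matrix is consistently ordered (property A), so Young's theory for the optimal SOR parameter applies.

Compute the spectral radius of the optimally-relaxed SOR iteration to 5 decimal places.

ρ_SOR = 0.93727

½·tridiag(1,0,1) at n=96: λ_k = cos(kπ/97); max |λ| at k=1 ⇒ ρ_J = cos(π/97) ≈ 0.99948.
√(1−ρ_J²) = |sin(π/97)| = 0.032382
[ω*] 2 ÷ (1 + 0.032382) = 2 ÷ 1.032382 = 1.93727.
At ω = 1.93727 every |λ(B_ω)| = ω−1, so ρ_SOR = 0.93727.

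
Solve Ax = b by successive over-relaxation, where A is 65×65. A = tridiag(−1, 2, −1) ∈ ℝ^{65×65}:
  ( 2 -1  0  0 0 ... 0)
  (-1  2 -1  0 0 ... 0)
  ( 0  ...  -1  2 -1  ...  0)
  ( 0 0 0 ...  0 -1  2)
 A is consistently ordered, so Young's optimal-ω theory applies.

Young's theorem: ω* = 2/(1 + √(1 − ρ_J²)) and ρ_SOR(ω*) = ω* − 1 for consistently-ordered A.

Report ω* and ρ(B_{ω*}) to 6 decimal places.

B_J for the 65×65 system has eigenvalues cos(kπ/66); ρ_J = cos(π/66) = 0.998867.
√(1 − cos²(π/66)) = sin(π/66) ≈ 0.0475819.
ω* = 2 / (1 + 0.0475819) = 2 / 1.0475819 ≈ 1.909159.
Hence ρ(B_{ω*}) = 1.909159 − 1 = 0.909159.

ω* = 1.909159, ρ_SOR = 0.909159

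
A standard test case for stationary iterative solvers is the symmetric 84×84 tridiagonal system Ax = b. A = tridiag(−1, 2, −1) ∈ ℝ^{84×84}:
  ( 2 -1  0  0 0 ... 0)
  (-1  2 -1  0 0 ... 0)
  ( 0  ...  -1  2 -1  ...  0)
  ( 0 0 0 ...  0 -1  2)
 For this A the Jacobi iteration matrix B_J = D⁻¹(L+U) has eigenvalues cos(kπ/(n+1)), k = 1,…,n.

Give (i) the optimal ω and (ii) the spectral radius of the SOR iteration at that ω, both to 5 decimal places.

n=84: λ(B_J) = 1 − λ(A)/2 = cos(kπ/85); k=1 gives ρ_J = 0.99932.
1 − cos²(π/85) = sin²(π/85) ⇒ √(1−ρ_J²) = sin(π/85) = 0.036951.
So ω* = 2/1.036951 = 1.92873 (Young).
At ω = 1.92873 every |λ(B_ω)| = ω−1, so ρ_SOR = 0.92873.

ω* = 1.92873, ρ_SOR = 0.92873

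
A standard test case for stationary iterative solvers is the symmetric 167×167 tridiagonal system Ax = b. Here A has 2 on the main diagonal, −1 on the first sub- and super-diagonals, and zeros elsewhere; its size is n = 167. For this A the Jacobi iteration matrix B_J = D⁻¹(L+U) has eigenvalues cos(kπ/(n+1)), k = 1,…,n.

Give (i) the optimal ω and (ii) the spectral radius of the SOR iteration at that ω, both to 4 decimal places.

ω* = 1.9633, ρ_SOR = 0.9633

B_J for the 167×167 system has eigenvalues cos(kπ/168); ρ_J = cos(π/168) = 0.9998.
√(1−ρ_J²) = |sin(π/168)| = 0.01870
ω* = 2/(1+0.01870) = 1.9633
ρ_SOR = ω* − 1 = 1.9633 − 1 = 0.9633.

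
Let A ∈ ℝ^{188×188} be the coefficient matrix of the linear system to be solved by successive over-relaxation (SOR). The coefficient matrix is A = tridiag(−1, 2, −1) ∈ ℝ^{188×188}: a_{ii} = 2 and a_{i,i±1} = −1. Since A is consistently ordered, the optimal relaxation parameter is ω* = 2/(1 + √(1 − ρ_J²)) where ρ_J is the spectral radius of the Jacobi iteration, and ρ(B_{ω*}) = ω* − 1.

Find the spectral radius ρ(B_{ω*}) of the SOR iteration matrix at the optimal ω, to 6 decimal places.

ρ_SOR = 0.967301

½·tridiag(1,0,1) at n=188: λ_k = cos(kπ/189); max |λ| at k=1 ⇒ ρ_J = cos(π/189) ≈ 0.999862.
√(1−ρ_J²) simplifies to sin(π/189) = 0.0166214.
[ω*] 2 ÷ (1 + 0.0166214) = 2 ÷ 1.0166214 = 1.967301.
[ρ_SOR] ω* − 1 = 0.967301.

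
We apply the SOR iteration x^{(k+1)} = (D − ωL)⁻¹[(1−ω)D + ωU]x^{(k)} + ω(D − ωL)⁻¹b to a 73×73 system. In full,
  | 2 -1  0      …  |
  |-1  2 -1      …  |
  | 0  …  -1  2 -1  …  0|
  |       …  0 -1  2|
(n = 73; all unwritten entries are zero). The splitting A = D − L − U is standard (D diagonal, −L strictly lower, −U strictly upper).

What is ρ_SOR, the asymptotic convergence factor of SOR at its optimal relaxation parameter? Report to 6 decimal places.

ρ_SOR = 0.918573

spectrum of D⁻¹(L+U) = {cos(kπ/74) : 1≤k≤73}; ρ_J = cos(π/74) = 0.999099.
√(1−ρ_J²) simplifies to sin(π/74) = 0.0424412.
ω* = 2/(1 + 0.0424412) = 2/1.0424412 = 1.918573.
At ω = 1.918573 every |λ(B_ω)| = ω−1, so ρ_SOR = 0.918573.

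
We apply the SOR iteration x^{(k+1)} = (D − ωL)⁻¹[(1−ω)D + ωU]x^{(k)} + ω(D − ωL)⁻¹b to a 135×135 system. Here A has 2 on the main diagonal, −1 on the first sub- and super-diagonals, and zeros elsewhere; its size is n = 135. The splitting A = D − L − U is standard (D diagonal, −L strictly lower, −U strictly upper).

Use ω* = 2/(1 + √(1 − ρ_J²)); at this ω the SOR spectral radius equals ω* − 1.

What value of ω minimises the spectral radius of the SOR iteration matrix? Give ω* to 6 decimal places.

ω* = 1.954847

½·tridiag(1,0,1) at n=135: λ_k = cos(kπ/136); max |λ| at k=1 ⇒ ρ_J = cos(π/136) ≈ 0.999733.
root = sin(π/136) = 0.0230979  (since 1−cos² = sin²).
ω* = 2/(1+0.0230979) = 1.954847
ρ_SOR = ω* − 1 ≈ 0.954847.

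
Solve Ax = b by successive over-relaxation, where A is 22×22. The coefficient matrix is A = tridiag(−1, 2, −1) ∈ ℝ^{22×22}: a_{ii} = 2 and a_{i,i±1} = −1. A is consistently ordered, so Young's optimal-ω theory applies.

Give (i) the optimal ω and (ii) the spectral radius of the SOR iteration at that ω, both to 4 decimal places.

[ρ_J] n=22: ρ(B_J) = cos(π/(n+1)) = cos(π/23) = 0.9907.
√(1−ρ_J²) = |sin(π/23)| = 0.13617
ω* = 2/(1+0.13617) = 1.7603
Hence ρ(B_{ω*}) = 1.7603 − 1 = 0.7603.

ω* = 1.7603, ρ_SOR = 0.7603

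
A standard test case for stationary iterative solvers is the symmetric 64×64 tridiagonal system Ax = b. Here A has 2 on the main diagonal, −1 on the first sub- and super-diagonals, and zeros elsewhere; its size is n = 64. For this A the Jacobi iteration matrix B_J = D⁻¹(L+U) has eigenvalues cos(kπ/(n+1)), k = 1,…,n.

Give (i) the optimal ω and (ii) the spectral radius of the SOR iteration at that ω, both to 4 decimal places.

n=64: λ(B_J) = 1 − λ(A)/2 = cos(kπ/65); k=1 gives ρ_J = 0.9988.
√(1−ρ_J²) = |sin(π/65)| = 0.04831
Then 2/(1+√(1−ρ_J²)) = 2/(1+0.04831); ω* = 2/1.04831 = 1.9078.
ρ(B_{ω*}) = ω*−1 = 0.9078

ω* = 1.9078, ρ_SOR = 0.9078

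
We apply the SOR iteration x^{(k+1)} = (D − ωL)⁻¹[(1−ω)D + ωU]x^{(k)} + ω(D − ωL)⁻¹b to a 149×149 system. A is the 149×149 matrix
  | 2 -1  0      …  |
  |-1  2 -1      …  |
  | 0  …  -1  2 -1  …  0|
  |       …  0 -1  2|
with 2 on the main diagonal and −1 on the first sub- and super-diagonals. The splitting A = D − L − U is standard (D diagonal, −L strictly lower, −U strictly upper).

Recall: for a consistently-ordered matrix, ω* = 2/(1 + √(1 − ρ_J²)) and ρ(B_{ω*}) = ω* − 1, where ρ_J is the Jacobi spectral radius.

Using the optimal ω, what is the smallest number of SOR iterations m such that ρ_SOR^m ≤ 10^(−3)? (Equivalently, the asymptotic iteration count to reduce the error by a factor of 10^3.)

½·tridiag(1,0,1) at n=149: λ_k = cos(kπ/150); max |λ| at k=1 ⇒ ρ_J = cos(π/150) ≈ 0.9997807.
√(1−ρ_J²) = |sin(π/150)| = 0.0209424
ω* = 2 / (1 + 0.0209424) = 2 / 1.0209424 ≈ 1.9589744.
At ω = 1.9589744 every |λ(B_ω)| = ω−1, so ρ_SOR = 0.9589744.
Need (0.9589744)^m ≤ 10^(−3): m ≥ 3·ln10/|ln 0.9589744| = 6.90776/0.0418909 = 164.899 ⇒ m = 165.

m = 165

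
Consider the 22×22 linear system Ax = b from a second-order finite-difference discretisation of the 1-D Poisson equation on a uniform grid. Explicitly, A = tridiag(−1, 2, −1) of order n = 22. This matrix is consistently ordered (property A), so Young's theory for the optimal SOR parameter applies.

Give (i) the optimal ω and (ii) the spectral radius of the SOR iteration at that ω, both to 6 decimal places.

ω* = 1.760305, ρ_SOR = 0.760305

spectrum of D⁻¹(L+U) = {cos(kπ/23) : 1≤k≤22}; ρ_J = cos(π/23) = 0.990686.
√(1−ρ_J²) simplifies to sin(π/23) = 0.1361666.
ω* = 2/(1 + 0.1361666) = 2/1.1361666 = 1.760305.
ρ(B_{ω*}) = ω*−1 = 0.760305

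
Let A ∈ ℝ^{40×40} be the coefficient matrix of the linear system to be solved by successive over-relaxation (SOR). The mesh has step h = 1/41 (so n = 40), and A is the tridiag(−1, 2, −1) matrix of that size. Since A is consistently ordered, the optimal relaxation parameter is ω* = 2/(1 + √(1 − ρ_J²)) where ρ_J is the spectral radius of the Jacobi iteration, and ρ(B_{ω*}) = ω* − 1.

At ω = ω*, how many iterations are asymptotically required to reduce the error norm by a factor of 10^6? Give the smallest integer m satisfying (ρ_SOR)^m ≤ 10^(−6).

m = 91

ρ_J = max_k |cos(kπ/41)| = cos(π/41) = 0.9970658
√(1 − cos²(π/41)) = sin(π/41) ≈ 0.0765493.
ω* = 2/(1 + 0.0765493) = 2/1.0765493 = 1.8577877.
Hence ρ(B_{ω*}) = 1.8577877 − 1 = 0.8577877.
(0.8577877)^m ≤ 10^{−6}  ⇒  m·ln(0.8577877) ≤ −6·ln10  ⇒  m ≥ 90.063  ⇒  m = 91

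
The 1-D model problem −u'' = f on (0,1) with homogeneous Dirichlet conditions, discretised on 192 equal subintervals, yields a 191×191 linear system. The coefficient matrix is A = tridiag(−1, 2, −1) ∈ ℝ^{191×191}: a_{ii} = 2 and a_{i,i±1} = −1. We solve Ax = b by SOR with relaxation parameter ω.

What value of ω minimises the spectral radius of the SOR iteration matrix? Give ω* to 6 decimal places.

ω* = 1.967803

B_J for the 191×191 system has eigenvalues cos(kπ/192); ρ_J = cos(π/192) = 0.999866.
√(1−ρ_J²) simplifies to sin(π/192) = 0.0163617.
So ω* = 2/1.0163617 = 1.967803 (Young).
[ρ_SOR] ω* − 1 = 0.967803.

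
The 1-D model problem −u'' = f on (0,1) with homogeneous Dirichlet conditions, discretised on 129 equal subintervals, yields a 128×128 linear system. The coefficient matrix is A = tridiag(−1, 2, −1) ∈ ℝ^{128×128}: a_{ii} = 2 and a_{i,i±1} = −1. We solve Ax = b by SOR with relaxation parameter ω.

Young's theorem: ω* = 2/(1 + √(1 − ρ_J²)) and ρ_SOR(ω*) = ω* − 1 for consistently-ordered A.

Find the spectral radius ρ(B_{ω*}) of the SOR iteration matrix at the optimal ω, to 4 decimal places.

spectrum of D⁻¹(L+U) = {cos(kπ/129) : 1≤k≤128}; ρ_J = cos(π/129) = 0.9997.
√(1−ρ_J²) simplifies to sin(π/129) = 0.02435.
[ω*] 2 ÷ (1 + 0.02435) = 2 ÷ 1.02435 = 1.9525.
At ω = 1.9525 every |λ(B_ω)| = ω−1, so ρ_SOR = 0.9525.

ρ_SOR = 0.9525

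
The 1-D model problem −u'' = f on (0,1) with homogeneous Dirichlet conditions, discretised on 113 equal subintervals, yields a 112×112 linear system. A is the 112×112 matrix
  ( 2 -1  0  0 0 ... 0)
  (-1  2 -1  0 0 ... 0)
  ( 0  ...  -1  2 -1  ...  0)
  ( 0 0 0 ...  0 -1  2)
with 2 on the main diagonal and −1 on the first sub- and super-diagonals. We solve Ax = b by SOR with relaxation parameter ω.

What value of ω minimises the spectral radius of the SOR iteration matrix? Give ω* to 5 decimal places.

spectrum of D⁻¹(L+U) = {cos(kπ/113) : 1≤k≤112}; ρ_J = cos(π/113) = 0.99961.
√(1−ρ_J²) simplifies to sin(π/113) = 0.027798.
ω* = 2/(1 + 0.027798) = 2/1.027798 = 1.94591.
[ρ_SOR] ω* − 1 = 0.94591.

ω* = 1.94591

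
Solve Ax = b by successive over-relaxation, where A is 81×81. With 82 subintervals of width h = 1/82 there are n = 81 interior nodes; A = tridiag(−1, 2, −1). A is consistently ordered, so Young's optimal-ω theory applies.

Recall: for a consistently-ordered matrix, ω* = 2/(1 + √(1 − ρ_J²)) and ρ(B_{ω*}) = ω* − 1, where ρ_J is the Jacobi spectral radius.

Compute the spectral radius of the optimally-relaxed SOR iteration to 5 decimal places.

ρ_SOR = 0.92622

[ρ_J] n=81: ρ(B_J) = cos(π/(n+1)) = cos(π/82) = 0.99927.
1 − cos²(π/82) = sin²(π/82) ⇒ √(1−ρ_J²) = sin(π/82) = 0.038303.
Then 2/(1+√(1−ρ_J²)) = 2/(1+0.038303); ω* = 2/1.038303 = 1.92622.
ρ(B_{ω*}) = ω*−1 = 0.92622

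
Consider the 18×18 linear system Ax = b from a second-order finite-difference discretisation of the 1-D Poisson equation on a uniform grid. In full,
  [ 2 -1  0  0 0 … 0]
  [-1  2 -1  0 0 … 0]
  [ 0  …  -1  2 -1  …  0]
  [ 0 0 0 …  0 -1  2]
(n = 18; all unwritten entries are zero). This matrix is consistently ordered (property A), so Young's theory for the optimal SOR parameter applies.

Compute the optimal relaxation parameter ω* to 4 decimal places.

spectrum of D⁻¹(L+U) = {cos(kπ/19) : 1≤k≤18}; ρ_J = cos(π/19) = 0.9864.
1 − cos²(π/19) = sin²(π/19) ⇒ √(1−ρ_J²) = sin(π/19) = 0.16459.
ω* = 2 / (1 + 0.16459) = 2 / 1.16459 ≈ 1.7173.
ρ(B_{ω*}) = ω*−1 = 0.7173

ω* = 1.7173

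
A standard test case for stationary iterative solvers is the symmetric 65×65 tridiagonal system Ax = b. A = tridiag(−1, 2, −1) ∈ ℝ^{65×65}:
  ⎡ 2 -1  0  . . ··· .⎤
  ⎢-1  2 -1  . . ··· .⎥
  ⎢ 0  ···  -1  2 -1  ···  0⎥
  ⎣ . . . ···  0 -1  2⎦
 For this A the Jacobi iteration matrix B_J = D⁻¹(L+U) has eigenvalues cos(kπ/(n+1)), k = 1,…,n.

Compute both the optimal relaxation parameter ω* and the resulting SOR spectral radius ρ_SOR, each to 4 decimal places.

ω* = 1.9092, ρ_SOR = 0.9092

spectrum of D⁻¹(L+U) = {cos(kπ/66) : 1≤k≤65}; ρ_J = cos(π/66) = 0.9989.
1 − cos²(π/66) = sin²(π/66) ⇒ √(1−ρ_J²) = sin(π/66) = 0.04758.
[ω*] 2 ÷ (1 + 0.04758) = 2 ÷ 1.04758 = 1.9092.
At ω = 1.9092 every |λ(B_ω)| = ω−1, so ρ_SOR = 0.9092.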